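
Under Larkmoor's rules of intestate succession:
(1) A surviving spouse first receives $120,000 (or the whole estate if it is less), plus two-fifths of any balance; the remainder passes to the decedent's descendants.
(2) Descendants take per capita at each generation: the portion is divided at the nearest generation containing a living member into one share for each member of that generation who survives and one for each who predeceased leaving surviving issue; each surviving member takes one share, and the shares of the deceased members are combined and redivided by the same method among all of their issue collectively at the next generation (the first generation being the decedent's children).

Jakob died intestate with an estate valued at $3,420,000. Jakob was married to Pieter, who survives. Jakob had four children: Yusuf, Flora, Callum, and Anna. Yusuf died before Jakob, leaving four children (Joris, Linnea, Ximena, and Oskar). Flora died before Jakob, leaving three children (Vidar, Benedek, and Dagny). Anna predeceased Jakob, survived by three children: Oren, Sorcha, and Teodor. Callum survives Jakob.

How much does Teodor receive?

Teodor receives $148,500.

Pieter first takes $120,000, leaving a balance of $3,300,000. Pieter then takes two-fifths of the balance ($1,320,000), for a total of $1,440,000. The remaining $1,980,000 passes to the descendants.
The descendants' portion ($1,980,000) is divided at the children's generation into 4 shares of $495,000. Callum takes $495,000. The 3 shares of the deceased (Yusuf, Flora, and Anna) are combined into a pool of $1,485,000.
That pool ($1,485,000) is divided at the grandchildren's generation equally among Joris, Linnea, Ximena, Oskar, Vidar, Benedek, Dagny, Oren, Sorcha, and Teodor: $148,500 each.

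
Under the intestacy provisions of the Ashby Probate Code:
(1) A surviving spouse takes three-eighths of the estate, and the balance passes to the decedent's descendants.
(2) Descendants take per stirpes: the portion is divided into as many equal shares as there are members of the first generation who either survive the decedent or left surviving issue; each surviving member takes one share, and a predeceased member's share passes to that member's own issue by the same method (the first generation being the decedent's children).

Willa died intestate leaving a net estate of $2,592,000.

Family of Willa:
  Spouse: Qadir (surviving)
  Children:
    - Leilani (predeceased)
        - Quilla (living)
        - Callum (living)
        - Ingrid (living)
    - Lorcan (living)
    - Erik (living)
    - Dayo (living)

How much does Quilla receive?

Quilla receives $135,000.

Qadir takes three-eighths of $2,592,000 = $972,000. The remaining $1,620,000 passes to the descendants.
The descendants' portion ($1,620,000) is divided into 4 shares of $405,000: Lorcan, Erik, and Dayo each take $405,000; Leilani's $405,000 share passes to Leilani's issue.
Leilani's share ($405,000) is divided into 3 shares of $135,000: Quilla, Callum, and Ingrid each take $135,000.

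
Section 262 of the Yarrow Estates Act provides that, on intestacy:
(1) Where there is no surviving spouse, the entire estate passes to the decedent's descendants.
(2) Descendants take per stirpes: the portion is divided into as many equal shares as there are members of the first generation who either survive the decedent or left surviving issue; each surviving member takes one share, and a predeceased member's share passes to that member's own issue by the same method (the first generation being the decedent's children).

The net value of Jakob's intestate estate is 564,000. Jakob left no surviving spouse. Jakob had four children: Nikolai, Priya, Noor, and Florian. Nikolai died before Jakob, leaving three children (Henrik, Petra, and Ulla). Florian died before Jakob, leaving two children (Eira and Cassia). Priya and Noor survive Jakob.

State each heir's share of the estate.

Henrik: 47,000; Petra: 47,000; Ulla: 47,000; Priya: 141,000; Noor: 141,000; Eira: 70,500; Cassia: 70,500

The entire 564,000 passes to the descendants.
That amount (564,000) is divided into 4 shares of 141,000: Priya and Noor each take 141,000; Nikolai's 141,000 share passes to Nikolai's issue; Florian's 141,000 share passes to Florian's issue.
Nikolai's share (141,000) is divided into 3 shares of 47,000: Henrik, Petra, and Ulla each take 47,000.
Florian's share (141,000) is divided into 2 shares of 70,500: Eira and Cassia each take 70,500.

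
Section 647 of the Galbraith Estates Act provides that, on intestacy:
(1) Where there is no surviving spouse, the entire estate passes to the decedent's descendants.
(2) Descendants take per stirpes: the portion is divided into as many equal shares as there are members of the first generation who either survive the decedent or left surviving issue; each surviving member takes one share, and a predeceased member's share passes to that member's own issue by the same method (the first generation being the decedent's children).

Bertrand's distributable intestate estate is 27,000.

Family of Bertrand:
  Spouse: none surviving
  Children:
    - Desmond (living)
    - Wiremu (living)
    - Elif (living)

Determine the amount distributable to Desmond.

The entire 27,000 passes to the descendants.
That amount (27,000) is divided into 3 shares of 9,000: Desmond, Wiremu, and Elif each take 9,000.

Desmond receives 9,000.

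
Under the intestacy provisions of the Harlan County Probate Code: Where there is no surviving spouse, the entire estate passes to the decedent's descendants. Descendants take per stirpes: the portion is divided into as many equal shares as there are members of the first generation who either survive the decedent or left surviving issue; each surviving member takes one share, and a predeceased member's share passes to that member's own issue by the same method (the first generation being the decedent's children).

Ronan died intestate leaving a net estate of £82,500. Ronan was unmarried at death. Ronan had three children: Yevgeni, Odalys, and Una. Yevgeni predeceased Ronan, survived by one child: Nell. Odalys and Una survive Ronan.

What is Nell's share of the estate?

The entire £82,500 passes to the descendants.
That amount (£82,500) is divided into 3 shares of £27,500: Odalys and Una each take £27,500; Yevgeni's £27,500 share passes to Yevgeni's issue.
Yevgeni's share (£27,500) passes entirely to Nell.

Nell receives £27,500.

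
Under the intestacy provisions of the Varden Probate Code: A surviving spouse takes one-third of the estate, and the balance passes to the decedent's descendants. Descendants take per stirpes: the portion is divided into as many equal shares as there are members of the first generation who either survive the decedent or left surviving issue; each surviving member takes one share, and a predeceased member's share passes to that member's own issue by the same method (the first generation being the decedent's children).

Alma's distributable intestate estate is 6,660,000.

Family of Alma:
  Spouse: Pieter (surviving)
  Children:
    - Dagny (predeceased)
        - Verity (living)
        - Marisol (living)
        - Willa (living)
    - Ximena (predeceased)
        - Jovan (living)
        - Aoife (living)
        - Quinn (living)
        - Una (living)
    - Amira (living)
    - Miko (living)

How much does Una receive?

Pieter takes one-third of 6,660,000 = 2,220,000. The remaining 4,440,000 passes to the descendants.
The descendants' portion (4,440,000) is divided into 4 shares of 1,110,000: Amira and Miko each take 1,110,000; Dagny's 1,110,000 share passes to Dagny's issue; Ximena's 1,110,000 share passes to Ximena's issue.
Dagny's share (1,110,000) is divided into 3 shares of 370,000: Verity, Marisol, and Willa each take 370,000.
Ximena's share (1,110,000) is divided into 4 shares of 277,500: Jovan, Aoife, Quinn, and Una each take 277,500.

Una receives 277,500.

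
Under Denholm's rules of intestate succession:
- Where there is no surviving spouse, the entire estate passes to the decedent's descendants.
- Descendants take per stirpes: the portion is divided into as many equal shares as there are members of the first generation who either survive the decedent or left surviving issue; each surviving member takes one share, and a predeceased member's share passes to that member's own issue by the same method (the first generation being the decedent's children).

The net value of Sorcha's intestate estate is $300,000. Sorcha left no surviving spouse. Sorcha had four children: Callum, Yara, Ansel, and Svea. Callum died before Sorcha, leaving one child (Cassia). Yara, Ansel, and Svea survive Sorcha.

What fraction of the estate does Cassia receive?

The entire $300,000 passes to the descendants.
That amount ($300,000) is divided into 4 shares of $75,000: Yara, Ansel, and Svea each take $75,000; Callum's $75,000 share passes to Callum's issue.
Callum's share ($75,000) passes entirely to Cassia.

Cassia receives 1/4 of the estate.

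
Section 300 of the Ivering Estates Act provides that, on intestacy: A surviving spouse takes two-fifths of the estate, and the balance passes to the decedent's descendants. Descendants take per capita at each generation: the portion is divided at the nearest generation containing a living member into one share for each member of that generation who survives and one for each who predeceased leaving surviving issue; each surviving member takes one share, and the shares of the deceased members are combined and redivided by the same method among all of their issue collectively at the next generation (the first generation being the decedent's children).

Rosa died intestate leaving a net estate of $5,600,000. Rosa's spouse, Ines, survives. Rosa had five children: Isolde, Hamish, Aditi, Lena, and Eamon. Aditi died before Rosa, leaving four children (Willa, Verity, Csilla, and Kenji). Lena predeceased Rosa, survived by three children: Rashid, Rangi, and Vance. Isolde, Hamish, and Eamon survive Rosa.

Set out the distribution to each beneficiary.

Ines takes two-fifths of $5,600,000 = $2,240,000. The remaining $3,360,000 passes to the descendants.
The descendants' portion ($3,360,000) is divided at the children's generation into 5 shares of $672,000. Isolde, Hamish, and Eamon each take $672,000. The 2 shares of the deceased (Aditi and Lena) are combined into a pool of $1,344,000.
That pool ($1,344,000) is divided at the grandchildren's generation equally among Willa, Verity, Csilla, Kenji, Rashid, Rangi, and Vance: $192,000 each.

Ines: $2,240,000; Isolde: $672,000; Hamish: $672,000; Willa: $192,000; Verity: $192,000; Csilla: $192,000; Kenji: $192,000; Rashid: $192,000; Rangi: $192,000; Vance: $192,000; Eamon: $672,000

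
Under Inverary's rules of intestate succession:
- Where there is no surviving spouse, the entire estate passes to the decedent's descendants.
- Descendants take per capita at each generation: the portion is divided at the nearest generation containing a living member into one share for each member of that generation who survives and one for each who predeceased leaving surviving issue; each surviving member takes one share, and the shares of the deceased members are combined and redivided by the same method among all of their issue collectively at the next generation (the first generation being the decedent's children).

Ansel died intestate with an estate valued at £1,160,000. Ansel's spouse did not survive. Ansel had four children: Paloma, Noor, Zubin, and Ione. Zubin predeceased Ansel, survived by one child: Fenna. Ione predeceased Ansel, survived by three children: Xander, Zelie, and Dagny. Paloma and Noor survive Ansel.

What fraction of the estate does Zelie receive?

The entire £1,160,000 passes to the descendants.
That amount (£1,160,000) is divided at the children's generation into 4 shares of £290,000. Paloma and Noor each take £290,000. The 2 shares of the deceased (Zubin and Ione) are combined into a pool of £580,000.
That pool (£580,000) is divided at the grandchildren's generation equally among Fenna, Xander, Zelie, and Dagny: £145,000 each.

Zelie receives 1/8 of the estate.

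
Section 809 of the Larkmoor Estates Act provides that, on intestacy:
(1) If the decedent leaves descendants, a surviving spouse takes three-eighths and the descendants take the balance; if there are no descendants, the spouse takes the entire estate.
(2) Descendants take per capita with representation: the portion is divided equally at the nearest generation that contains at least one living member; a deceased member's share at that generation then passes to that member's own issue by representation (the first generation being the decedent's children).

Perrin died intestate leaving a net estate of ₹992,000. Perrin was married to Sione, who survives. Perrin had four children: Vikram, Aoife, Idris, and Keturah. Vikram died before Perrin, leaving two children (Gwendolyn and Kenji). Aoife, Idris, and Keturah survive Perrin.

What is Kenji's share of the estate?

Kenji receives ₹77,500.

Sione takes three-eighths of ₹992,000 = ₹372,000. The remaining ₹620,000 passes to the descendants.
The descendants' portion (₹620,000) is divided into 4 shares of ₹155,000: Aoife, Idris, and Keturah each take ₹155,000; Vikram's ₹155,000 share passes to Vikram's issue.
Vikram's share (₹155,000) is divided into 2 shares of ₹77,500: Gwendolyn and Kenji each take ₹77,500.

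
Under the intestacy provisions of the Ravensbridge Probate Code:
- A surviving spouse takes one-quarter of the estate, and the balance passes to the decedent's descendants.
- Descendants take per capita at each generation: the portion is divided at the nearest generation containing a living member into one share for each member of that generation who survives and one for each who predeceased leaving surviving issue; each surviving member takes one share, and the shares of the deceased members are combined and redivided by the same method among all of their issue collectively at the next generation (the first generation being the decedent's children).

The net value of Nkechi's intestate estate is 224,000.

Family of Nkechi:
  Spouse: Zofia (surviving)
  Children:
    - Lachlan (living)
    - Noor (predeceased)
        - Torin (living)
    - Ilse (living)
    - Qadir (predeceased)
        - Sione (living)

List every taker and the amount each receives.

Zofia takes one-quarter of 224,000 = 56,000. The remaining 168,000 passes to the descendants.
The descendants' portion (168,000) is divided at the children's generation into 4 shares of 42,000. Lachlan and Ilse each take 42,000. The 2 shares of the deceased (Noor and Qadir) are combined into a pool of 84,000.
That pool (84,000) is divided at the grandchildren's generation equally among Torin and Sione: 42,000 each.

Zofia: 56,000; Lachlan: 42,000; Torin: 42,000; Ilse: 42,000; Sione: 42,000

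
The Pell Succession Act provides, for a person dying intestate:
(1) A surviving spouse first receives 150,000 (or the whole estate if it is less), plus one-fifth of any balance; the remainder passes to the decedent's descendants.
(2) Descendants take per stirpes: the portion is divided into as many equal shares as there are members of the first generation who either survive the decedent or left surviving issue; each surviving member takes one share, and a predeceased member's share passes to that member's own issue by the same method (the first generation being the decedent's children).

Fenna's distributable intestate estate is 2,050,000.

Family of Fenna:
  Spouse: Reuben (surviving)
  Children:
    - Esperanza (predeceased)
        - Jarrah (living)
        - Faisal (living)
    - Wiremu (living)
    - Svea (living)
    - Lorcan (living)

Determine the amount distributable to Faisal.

Reuben first takes 150,000, leaving a balance of 1,900,000. Reuben then takes one-fifth of the balance (380,000), for a total of 530,000. The remaining 1,520,000 passes to the descendants.
The descendants' portion (1,520,000) is divided into 4 shares of 380,000: Wiremu, Svea, and Lorcan each take 380,000; Esperanza's 380,000 share passes to Esperanza's issue.
Esperanza's share (380,000) is divided into 2 shares of 190,000: Jarrah and Faisal each take 190,000.

Faisal receives 190,000.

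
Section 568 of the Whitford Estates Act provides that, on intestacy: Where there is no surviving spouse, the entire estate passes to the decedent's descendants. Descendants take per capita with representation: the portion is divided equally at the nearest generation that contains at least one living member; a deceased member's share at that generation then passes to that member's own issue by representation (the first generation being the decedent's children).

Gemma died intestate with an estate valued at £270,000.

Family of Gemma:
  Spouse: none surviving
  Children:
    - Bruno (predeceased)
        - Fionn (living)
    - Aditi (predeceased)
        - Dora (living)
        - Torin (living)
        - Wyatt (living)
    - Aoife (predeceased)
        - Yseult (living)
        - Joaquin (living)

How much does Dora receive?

The entire £270,000 passes to the descendants.
No child survives, so the initial division is made at the grandchildren's generation.
That amount (£270,000) is divided into 6 shares of £45,000: Fionn, Dora, Torin, Wyatt, Yseult, and Joaquin each take £45,000.

Dora receives £45,000.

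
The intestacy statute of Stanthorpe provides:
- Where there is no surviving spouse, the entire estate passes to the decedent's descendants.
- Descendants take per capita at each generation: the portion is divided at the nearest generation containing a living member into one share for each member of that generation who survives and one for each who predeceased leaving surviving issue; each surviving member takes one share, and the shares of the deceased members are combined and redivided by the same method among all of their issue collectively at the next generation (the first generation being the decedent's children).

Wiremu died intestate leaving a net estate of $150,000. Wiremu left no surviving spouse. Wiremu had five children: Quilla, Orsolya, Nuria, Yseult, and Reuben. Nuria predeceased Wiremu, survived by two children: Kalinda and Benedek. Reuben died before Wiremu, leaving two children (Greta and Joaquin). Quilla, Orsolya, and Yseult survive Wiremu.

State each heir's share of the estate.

Quilla: $30,000; Orsolya: $30,000; Kalinda: $15,000; Benedek: $15,000; Yseult: $30,000; Greta: $15,000; Joaquin: $15,000

The entire $150,000 passes to the descendants.
That amount ($150,000) is divided at the children's generation into 5 shares of $30,000. Quilla, Orsolya, and Yseult each take $30,000. The 2 shares of the deceased (Nuria and Reuben) are combined into a pool of $60,000.
That pool ($60,000) is divided at the grandchildren's generation equally among Kalinda, Benedek, Greta, and Joaquin: $15,000 each.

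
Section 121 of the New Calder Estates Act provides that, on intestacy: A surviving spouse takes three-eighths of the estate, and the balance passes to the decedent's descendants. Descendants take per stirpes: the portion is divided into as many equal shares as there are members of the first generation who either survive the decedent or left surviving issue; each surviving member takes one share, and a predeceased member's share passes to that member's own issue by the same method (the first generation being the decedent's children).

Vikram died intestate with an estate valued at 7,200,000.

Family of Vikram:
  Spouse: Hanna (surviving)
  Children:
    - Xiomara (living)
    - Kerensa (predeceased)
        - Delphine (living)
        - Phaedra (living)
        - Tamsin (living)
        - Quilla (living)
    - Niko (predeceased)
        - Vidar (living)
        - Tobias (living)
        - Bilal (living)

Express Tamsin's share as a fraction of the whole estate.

Tamsin receives 5/96 of the estate.

Hanna takes three-eighths of 7,200,000 = 2,700,000. The remaining 4,500,000 passes to the descendants.
The descendants' portion (4,500,000) is divided into 3 shares of 1,500,000: Xiomara takes 1,500,000; Kerensa's 1,500,000 share passes to Kerensa's issue; Niko's 1,500,000 share passes to Niko's issue.
Kerensa's share (1,500,000) is divided into 4 shares of 375,000: Delphine, Phaedra, Tamsin, and Quilla each take 375,000.
Niko's share (1,500,000) is divided into 3 shares of 500,000: Vidar, Tobias, and Bilal each take 500,000.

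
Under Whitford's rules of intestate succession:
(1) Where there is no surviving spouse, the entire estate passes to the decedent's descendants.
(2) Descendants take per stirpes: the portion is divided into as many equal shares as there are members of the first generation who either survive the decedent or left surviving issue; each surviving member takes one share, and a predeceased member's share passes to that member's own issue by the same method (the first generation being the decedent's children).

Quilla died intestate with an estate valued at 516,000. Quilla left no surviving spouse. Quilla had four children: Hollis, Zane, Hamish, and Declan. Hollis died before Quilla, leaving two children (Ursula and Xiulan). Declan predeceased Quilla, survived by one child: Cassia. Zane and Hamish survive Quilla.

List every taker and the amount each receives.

The entire 516,000 passes to the descendants.
That amount (516,000) is divided into 4 shares of 129,000: Zane and Hamish each take 129,000; Hollis's 129,000 share passes to Hollis's issue; Declan's 129,000 share passes to Declan's issue.
Hollis's share (129,000) is divided into 2 shares of 64,500: Ursula and Xiulan each take 64,500.
Declan's share (129,000) passes entirely to Cassia.

Ursula: 64,500; Xiulan: 64,500; Zane: 129,000; Hamish: 129,000; Cassia: 129,000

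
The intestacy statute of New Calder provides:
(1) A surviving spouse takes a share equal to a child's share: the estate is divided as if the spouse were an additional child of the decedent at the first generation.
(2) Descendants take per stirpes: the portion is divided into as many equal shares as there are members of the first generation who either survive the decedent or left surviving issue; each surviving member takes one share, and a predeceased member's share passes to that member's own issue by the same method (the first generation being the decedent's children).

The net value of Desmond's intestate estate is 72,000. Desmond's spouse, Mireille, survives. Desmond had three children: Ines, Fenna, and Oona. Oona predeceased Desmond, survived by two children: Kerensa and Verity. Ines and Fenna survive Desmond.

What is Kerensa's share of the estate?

The spouse counts as an additional share at the children's level, so there are 4 primary shares of 18,000. Mireille takes one such share (18,000).
The children's combined portion (54,000) is divided into 3 shares of 18,000: Ines and Fenna each take 18,000; Oona's 18,000 share passes to Oona's issue.
Oona's share (18,000) is divided into 2 shares of 9,000: Kerensa and Verity each take 9,000.

Kerensa receives 9,000.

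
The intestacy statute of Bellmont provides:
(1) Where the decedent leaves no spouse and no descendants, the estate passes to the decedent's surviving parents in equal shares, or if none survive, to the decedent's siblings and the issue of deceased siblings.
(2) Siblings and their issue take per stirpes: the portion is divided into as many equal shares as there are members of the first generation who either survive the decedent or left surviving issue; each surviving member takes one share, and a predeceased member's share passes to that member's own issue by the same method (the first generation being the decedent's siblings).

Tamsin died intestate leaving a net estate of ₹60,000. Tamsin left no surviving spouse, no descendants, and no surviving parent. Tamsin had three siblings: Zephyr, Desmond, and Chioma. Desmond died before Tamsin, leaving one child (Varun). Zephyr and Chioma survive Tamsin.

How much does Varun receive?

Varun receives ₹20,000.

The entire ₹60,000 passes to the siblings and their issue.
That amount (₹60,000) is divided into 3 shares of ₹20,000: Zephyr and Chioma each take ₹20,000; Desmond's ₹20,000 share passes to Desmond's issue.
Desmond's share (₹20,000) passes entirely to Varun.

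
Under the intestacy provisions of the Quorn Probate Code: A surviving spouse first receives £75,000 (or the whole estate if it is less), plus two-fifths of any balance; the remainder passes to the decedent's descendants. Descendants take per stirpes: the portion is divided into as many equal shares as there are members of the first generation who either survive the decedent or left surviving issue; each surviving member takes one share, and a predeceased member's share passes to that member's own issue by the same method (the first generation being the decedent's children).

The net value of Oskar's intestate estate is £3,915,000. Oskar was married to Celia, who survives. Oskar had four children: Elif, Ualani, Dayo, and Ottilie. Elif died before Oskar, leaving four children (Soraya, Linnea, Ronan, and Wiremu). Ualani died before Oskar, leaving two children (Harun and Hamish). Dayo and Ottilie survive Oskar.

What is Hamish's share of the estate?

Hamish receives £288,000.

Celia first takes £75,000, leaving a balance of £3,840,000. Celia then takes two-fifths of the balance (£1,536,000), for a total of £1,611,000. The remaining £2,304,000 passes to the descendants.
The descendants' portion (£2,304,000) is divided into 4 shares of £576,000: Dayo and Ottilie each take £576,000; Elif's £576,000 share passes to Elif's issue; Ualani's £576,000 share passes to Ualani's issue.
Elif's share (£576,000) is divided into 4 shares of £144,000: Soraya, Linnea, Ronan, and Wiremu each take £144,000.
Ualani's share (£576,000) is divided into 2 shares of £288,000: Harun and Hamish each take £288,000.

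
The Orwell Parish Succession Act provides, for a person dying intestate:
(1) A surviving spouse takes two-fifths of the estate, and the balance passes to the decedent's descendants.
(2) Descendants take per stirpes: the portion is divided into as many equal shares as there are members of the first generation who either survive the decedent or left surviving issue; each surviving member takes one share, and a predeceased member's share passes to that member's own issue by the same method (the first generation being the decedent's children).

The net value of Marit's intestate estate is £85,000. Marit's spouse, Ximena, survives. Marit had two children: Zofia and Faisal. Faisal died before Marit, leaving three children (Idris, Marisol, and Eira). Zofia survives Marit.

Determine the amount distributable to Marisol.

Marisol receives £8,500.

Ximena takes two-fifths of £85,000 = £34,000. The remaining £51,000 passes to the descendants.
The descendants' portion (£51,000) is divided into 2 shares of £25,500: Zofia takes £25,500; Faisal's £25,500 share passes to Faisal's issue.
Faisal's share (£25,500) is divided into 3 shares of £8,500: Idris, Marisol, and Eira each take £8,500.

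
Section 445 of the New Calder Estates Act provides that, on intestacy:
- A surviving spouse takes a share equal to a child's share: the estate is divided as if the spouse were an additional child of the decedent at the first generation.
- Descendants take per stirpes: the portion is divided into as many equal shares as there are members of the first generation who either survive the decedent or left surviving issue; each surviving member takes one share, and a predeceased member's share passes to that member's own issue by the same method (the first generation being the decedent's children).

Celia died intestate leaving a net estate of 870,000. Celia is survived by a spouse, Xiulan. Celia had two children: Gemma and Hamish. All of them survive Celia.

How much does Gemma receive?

The spouse counts as an additional share at the children's level, so there are 3 primary shares of 290,000. Xiulan takes one such share (290,000).
The children's combined portion (580,000) is divided into 2 shares of 290,000: Gemma and Hamish each take 290,000.

Gemma receives 290,000.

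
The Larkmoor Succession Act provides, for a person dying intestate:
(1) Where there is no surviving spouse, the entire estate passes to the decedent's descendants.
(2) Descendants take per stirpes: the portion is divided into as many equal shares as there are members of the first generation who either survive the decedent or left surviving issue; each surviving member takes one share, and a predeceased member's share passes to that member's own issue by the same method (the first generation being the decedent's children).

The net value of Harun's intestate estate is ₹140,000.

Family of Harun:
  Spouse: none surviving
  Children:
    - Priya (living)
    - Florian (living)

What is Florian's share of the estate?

Florian receives ₹70,000.

The entire ₹140,000 passes to the descendants.
That amount (₹140,000) is divided into 2 shares of ₹70,000: Priya and Florian each take ₹70,000.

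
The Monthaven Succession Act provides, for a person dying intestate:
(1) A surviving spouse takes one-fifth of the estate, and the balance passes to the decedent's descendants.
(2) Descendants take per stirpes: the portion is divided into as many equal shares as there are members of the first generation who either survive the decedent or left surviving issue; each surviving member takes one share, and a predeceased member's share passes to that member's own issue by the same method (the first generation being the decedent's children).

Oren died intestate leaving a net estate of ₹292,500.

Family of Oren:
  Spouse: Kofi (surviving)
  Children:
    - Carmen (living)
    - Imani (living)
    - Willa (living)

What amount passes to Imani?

Imani receives ₹78,000.

Kofi takes one-fifth of ₹292,500 = ₹58,500. The remaining ₹234,000 passes to the descendants.
The descendants' portion (₹234,000) is divided into 3 shares of ₹78,000: Carmen, Imani, and Willa each take ₹78,000.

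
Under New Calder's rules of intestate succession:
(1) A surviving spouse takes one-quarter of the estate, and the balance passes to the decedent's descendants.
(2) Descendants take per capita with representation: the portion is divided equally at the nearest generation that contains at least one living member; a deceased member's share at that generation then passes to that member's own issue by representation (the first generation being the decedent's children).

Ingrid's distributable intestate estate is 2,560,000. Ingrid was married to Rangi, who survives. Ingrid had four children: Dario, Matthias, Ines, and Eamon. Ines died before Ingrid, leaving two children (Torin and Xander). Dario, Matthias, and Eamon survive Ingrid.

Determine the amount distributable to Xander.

Rangi takes one-quarter of 2,560,000 = 640,000. The remaining 1,920,000 passes to the descendants.
The descendants' portion (1,920,000) is divided into 4 shares of 480,000: Dario, Matthias, and Eamon each take 480,000; Ines's 480,000 share passes to Ines's issue.
Ines's share (480,000) is divided into 2 shares of 240,000: Torin and Xander each take 240,000.

Xander receives 240,000.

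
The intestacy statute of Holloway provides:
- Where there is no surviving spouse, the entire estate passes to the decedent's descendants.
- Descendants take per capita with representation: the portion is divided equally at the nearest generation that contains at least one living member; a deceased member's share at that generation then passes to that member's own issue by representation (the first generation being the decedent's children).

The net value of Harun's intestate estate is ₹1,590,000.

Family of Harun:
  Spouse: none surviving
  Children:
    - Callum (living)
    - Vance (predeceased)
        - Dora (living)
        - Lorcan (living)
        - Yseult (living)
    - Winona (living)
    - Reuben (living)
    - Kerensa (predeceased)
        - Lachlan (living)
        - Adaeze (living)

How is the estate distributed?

The entire ₹1,590,000 passes to the descendants.
That amount (₹1,590,000) is divided into 5 shares of ₹318,000: Callum, Winona, and Reuben each take ₹318,000; Vance's ₹318,000 share passes to Vance's issue; Kerensa's ₹318,000 share passes to Kerensa's issue.
Vance's share (₹318,000) is divided into 3 shares of ₹106,000: Dora, Lorcan, and Yseult each take ₹106,000.
Kerensa's share (₹318,000) is divided into 2 shares of ₹159,000: Lachlan and Adaeze each take ₹159,000.

Callum: ₹318,000; Dora: ₹106,000; Lorcan: ₹106,000; Yseult: ₹106,000; Winona: ₹318,000; Reuben: ₹318,000; Lachlan: ₹159,000; Adaeze: ₹159,000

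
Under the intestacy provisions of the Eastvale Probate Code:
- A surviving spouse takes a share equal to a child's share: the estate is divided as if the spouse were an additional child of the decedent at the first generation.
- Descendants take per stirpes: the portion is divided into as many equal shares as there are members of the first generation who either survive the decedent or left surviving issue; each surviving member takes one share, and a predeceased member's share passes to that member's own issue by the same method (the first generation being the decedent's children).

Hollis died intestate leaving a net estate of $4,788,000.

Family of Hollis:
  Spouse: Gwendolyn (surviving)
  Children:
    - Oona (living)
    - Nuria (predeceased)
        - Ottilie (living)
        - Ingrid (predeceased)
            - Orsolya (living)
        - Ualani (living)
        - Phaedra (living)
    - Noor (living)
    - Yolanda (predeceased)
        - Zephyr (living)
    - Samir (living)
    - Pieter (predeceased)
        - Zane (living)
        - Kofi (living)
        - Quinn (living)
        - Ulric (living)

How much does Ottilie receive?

The spouse counts as an additional share at the children's level, so there are 7 primary shares of $684,000. Gwendolyn takes one such share ($684,000).
The children's combined portion ($4,104,000) is divided into 6 shares of $684,000: Oona, Noor, and Samir each take $684,000; Nuria's $684,000 share passes to Nuria's issue; Yolanda's $684,000 share passes to Yolanda's issue; Pieter's $684,000 share passes to Pieter's issue.
Nuria's share ($684,000) is divided into 4 shares of $171,000: Ottilie, Ualani, and Phaedra each take $171,000; Ingrid's $171,000 share passes to Ingrid's issue.
Ingrid's share ($171,000) passes entirely to Orsolya.
Yolanda's share ($684,000) passes entirely to Zephyr.
Pieter's share ($684,000) is divided into 4 shares of $171,000: Zane, Kofi, Quinn, and Ulric each take $171,000.

Ottilie receives $171,000.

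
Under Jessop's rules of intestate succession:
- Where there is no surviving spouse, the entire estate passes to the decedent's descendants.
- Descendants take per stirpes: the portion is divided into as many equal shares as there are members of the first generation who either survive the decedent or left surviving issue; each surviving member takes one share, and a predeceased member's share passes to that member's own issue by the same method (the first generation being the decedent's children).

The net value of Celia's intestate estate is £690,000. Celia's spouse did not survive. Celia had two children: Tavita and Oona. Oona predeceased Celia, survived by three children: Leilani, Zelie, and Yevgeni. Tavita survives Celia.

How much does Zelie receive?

The entire £690,000 passes to the descendants.
That amount (£690,000) is divided into 2 shares of £345,000: Tavita takes £345,000; Oona's £345,000 share passes to Oona's issue.
Oona's share (£345,000) is divided into 3 shares of £115,000: Leilani, Zelie, and Yevgeni each take £115,000.

Zelie receives £115,000.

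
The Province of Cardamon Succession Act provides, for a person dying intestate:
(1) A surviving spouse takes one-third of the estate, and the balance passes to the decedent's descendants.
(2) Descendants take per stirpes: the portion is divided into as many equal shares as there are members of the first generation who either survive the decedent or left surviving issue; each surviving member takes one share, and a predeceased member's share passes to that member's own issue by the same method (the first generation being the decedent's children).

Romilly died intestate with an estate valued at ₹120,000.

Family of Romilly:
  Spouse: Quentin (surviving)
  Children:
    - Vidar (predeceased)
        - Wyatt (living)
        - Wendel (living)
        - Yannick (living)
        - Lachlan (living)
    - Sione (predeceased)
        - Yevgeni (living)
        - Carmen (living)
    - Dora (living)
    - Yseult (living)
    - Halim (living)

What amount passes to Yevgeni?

Yevgeni receives ₹8,000.

Quentin takes one-third of ₹120,000 = ₹40,000. The remaining ₹80,000 passes to the descendants.
The descendants' portion (₹80,000) is divided into 5 shares of ₹16,000: Dora, Yseult, and Halim each take ₹16,000; Vidar's ₹16,000 share passes to Vidar's issue; Sione's ₹16,000 share passes to Sione's issue.
Vidar's share (₹16,000) is divided into 4 shares of ₹4,000: Wyatt, Wendel, Yannick, and Lachlan each take ₹4,000.
Sione's share (₹16,000) is divided into 2 shares of ₹8,000: Yevgeni and Carmen each take ₹8,000.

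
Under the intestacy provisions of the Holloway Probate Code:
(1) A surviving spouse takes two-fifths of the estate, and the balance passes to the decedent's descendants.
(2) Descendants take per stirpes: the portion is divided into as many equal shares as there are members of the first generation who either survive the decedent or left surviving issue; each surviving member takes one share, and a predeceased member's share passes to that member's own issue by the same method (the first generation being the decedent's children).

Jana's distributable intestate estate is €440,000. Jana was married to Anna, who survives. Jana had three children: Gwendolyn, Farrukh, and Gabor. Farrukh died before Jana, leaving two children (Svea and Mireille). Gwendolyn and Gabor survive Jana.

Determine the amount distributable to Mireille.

Anna takes two-fifths of €440,000 = €176,000. The remaining €264,000 passes to the descendants.
The descendants' portion (€264,000) is divided into 3 shares of €88,000: Gwendolyn and Gabor each take €88,000; Farrukh's €88,000 share passes to Farrukh's issue.
Farrukh's share (€88,000) is divided into 2 shares of €44,000: Svea and Mireille each take €44,000.

Mireille receives €44,000.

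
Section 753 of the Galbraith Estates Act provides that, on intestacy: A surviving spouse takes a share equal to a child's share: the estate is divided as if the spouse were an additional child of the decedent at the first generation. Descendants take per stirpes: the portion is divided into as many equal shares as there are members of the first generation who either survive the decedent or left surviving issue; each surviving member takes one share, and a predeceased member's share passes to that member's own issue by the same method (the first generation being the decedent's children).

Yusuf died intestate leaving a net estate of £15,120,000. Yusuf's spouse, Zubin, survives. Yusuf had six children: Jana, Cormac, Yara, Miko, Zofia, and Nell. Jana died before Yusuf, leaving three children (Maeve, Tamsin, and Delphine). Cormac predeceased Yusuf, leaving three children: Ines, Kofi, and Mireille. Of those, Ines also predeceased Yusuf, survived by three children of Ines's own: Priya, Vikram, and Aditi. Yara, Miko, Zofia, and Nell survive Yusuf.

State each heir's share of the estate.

Zubin: £2,160,000; Maeve: £720,000; Tamsin: £720,000; Delphine: £720,000; Priya: £240,000; Vikram: £240,000; Aditi: £240,000; Kofi: £720,000; Mireille: £720,000; Yara: £2,160,000; Miko: £2,160,000; Zofia: £2,160,000; Nell: £2,160,000

The spouse counts as an additional share at the children's level, so there are 7 primary shares of £2,160,000. Zubin takes one such share (£2,160,000).
The children's combined portion (£12,960,000) is divided into 6 shares of £2,160,000: Yara, Miko, Zofia, and Nell each take £2,160,000; Jana's £2,160,000 share passes to Jana's issue; Cormac's £2,160,000 share passes to Cormac's issue.
Jana's share (£2,160,000) is divided into 3 shares of £720,000: Maeve, Tamsin, and Delphine each take £720,000.
Cormac's share (£2,160,000) is divided into 3 shares of £720,000: Kofi and Mireille each take £720,000; Ines's £720,000 share passes to Ines's issue.
Ines's share (£720,000) is divided into 3 shares of £240,000: Priya, Vikram, and Aditi each take £240,000.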